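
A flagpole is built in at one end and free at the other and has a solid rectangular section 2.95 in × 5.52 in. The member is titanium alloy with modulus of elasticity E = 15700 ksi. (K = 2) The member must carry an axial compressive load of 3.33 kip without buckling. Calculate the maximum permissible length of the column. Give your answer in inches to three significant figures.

L_max ≈ 371 in

Buckling occurs about the weak axis: I_min = h·b³/12 with b = 2.95 in (the shorter side).
I_min = 5.52×2.95³/12 = 11.81 in⁴
At the buckling limit P_cr = P = 3.330×10^3 lb
From P_cr = π²EI/(K·L)²:  L = (1/K)·√(π²EI/P_cr) = (1/2)·√(π²×1.57×10^7×11.81/3.330×10^3)
L = 371 in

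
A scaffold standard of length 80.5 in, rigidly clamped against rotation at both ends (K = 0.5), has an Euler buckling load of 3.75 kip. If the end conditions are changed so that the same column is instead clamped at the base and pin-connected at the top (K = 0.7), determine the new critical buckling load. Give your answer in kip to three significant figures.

P_cr ∝ 1/K², so P_cr,new = P_cr,old × (K_old/K_new)² = 3.75 × (0.5/0.7)²
= 3.75 × 0.5102 = 1.91 kip

P_cr ≈ 1.91 kip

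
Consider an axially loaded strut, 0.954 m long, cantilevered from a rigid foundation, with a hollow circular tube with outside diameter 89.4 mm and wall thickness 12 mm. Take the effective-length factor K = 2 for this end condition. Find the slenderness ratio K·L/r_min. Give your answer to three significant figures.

Inner diameter d_i = 89.4 − 2×12 = 65.40 mm
I = π(d_o⁴ − d_i⁴)/64 = π(89.4⁴ − 65.40⁴)/64 = 2.238×10^6 mm⁴
A = 2.918×10^3 mm²;  r_min = √(I/A) = √(2.238×10^6/2.918×10^3) = 27.69 mm
L_e = K·L = 2 × 0.954 m = 1.908 m = 1908.0 mm
λ = L_e / r_min = 1908.0 / 27.69 = 68.9

λ ≈ 68.9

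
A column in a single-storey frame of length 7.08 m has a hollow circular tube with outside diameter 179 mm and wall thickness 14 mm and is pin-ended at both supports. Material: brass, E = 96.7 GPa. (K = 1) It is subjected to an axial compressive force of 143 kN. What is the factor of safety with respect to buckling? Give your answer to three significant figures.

Inner diameter d_i = 179 − 2×14 = 151.0 mm
I = π(d_o⁴ − d_i⁴)/64 = π(179⁴ − 151.0⁴)/64 = 2.487×10^7 mm⁴
I = 2.487×10^7 mm⁴ = 2.487×10^-5 m⁴
Effective length L_e = K·L = 1 × 7.08 = 7.080 m
P_cr = π²EI / L_e² = π² × 96.7×10⁹ × 2.487×10^-5 / 7.080² = 4.736×10^5 N
Factor of safety n = P_cr / P = 473.60 / 143 = 3.31

n ≈ 3.31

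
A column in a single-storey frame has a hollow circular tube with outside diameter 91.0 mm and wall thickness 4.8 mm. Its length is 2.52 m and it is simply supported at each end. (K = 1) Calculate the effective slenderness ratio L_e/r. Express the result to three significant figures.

λ ≈ 82.6

Inner diameter d_i = 91.0 − 2×4.8 = 81.40 mm
I = π(d_o⁴ − d_i⁴)/64 = π(91.0⁴ − 81.40⁴)/64 = 1.211×10^6 mm⁴
A = 1.300×10^3 mm²;  r_min = √(I/A) = √(1.211×10^6/1.300×10^3) = 30.52 mm
L_e = K·L = 1 × 2.52 m = 2.520 m = 2520.0 mm
λ = L_e / r_min = 2520.0 / 30.52 = 82.6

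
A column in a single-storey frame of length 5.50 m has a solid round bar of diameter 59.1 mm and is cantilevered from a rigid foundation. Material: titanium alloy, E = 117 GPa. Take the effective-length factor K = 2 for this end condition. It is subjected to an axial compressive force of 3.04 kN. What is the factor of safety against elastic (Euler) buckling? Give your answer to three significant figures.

I = πd⁴/64 = π×59.1⁴/64 = 5.989×10^5 mm⁴
I = 5.989×10^5 mm⁴ = 5.989×10^-7 m⁴
Effective length L_e = K·L = 2 × 5.50 = 11.00 m
P_cr = π²EI / L_e² = π² × 117×10⁹ × 5.989×10^-7 / 11.00² = 5.715×10^3 N
Factor of safety n = P_cr / P = 5.7151 / 3.04 = 1.88

n ≈ 1.88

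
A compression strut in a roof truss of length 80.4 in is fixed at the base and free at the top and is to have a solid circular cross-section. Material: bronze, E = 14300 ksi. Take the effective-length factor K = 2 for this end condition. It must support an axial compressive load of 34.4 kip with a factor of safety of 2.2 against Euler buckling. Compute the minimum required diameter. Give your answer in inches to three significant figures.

Required P_cr = n·P = 2.2 × 34.4 = 75.68 kip
L_e = K·L = 2 × 80.4 = 160.8 in
Required I = P_cr·L_e²/(π²E) = 7.568×10^4 × 160.8² / (π² × 1.43×10^7) = 13.86 in⁴
Solid circle: I = πd⁴/64  ⇒  d = (64I/π)^(1/4) = (64×13.86/π)^(1/4) = 4.10 in

d ≈ 4.10 in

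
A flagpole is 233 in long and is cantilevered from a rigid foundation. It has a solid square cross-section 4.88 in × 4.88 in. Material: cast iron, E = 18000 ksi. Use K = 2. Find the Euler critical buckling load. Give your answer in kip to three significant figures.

P_cr ≈ 38.7 kip

I = a⁴/12 = 4.88⁴/12 = 47.26 in⁴
Effective length L_e = K·L = 2 × 233 = 466.0 in
P_cr = π²EI / L_e² = π² × 18000×10³ × 47.26 / 466.0² = 3.866×10^4 lb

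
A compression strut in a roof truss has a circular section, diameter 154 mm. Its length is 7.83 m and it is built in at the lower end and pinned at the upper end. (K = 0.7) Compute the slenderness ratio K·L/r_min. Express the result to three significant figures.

λ ≈ 142

For a solid circle r = d/4 = 154/4 = 38.50 mm
L_e = K·L = 0.7 × 7.83 m = 5.481 m = 5481.0 mm
λ = L_e / r_min = 5481.0 / 38.50 = 142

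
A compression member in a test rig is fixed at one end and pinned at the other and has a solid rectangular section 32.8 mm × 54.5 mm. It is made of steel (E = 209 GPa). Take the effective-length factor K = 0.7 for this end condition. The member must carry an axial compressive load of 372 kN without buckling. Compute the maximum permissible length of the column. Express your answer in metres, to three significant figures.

Buckling occurs about the weak axis: I_min = h·b³/12 with b = 32.8 mm (the shorter side).
I_min = 54.5×32.8³/12 = 1.603×10^5 mm⁴
I = 1.603×10^-7 m⁴
At the buckling limit P_cr = P = 3.720×10^5 N
From P_cr = π²EI/(K·L)²:  L = (1/K)·√(π²EI/P_cr) = (1/0.7)·√(π²×2.09×10^11×1.603×10^-7/3.720×10^5)
L = 1.35 m

L_max ≈ 1.35 m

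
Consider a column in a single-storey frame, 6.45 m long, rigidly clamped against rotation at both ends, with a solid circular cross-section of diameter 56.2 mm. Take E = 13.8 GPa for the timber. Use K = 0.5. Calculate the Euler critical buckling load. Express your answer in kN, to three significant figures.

P_cr ≈ 6.41 kN

I = πd⁴/64 = π×56.2⁴/64 = 4.897×10^5 mm⁴
I = 4.897×10^5 mm⁴ = 4.897×10^-7 m⁴
Effective length L_e = K·L = 0.5 × 6.45 = 3.225 m
P_cr = π²EI / L_e² = π² × 13.8×10⁹ × 4.897×10^-7 / 3.225² = 6.413×10^3 N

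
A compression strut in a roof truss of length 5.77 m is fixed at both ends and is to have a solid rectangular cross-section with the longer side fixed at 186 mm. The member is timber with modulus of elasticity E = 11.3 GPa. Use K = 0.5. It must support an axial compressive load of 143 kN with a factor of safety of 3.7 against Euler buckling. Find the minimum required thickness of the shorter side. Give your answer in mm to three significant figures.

Required P_cr = n·P = 3.7 × 143 = 529.1 kN
L_e = K·L = 0.5 × 5.77 = 2.885 m
Required I = P_cr·L_e²/(π²E) = 5.291×10^5 × 2.885² / (π² × 1.13×10^10) = 3.949×10^-5 m⁴
I_req = 3.949×10^7 mm⁴
Rectangle, weak axis: I_min = h·b³/12 with h = 186 mm fixed  ⇒  b = (12I/h)^(1/3) = 137 mm

b ≈ 137 mm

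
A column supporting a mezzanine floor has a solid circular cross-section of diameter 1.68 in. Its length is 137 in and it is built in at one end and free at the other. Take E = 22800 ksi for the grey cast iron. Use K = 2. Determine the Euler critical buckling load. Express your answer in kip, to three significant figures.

P_cr ≈ 1.17 kip

I = πd⁴/64 = π×1.68⁴/64 = 0.3910 in⁴
Effective length L_e = K·L = 2 × 137 = 274.0 in
P_cr = π²EI / L_e² = π² × 22800×10³ × 0.3910 / 274.0² = 1.172×10^3 lb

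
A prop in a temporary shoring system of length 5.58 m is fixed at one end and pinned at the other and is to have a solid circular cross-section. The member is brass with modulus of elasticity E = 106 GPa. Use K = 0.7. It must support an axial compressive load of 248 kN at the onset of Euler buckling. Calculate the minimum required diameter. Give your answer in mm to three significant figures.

d ≈ 92.6 mm

L_e = K·L = 0.7 × 5.58 = 3.906 m
Required I = P_cr·L_e²/(π²E) = 2.480×10^5 × 3.906² / (π² × 1.06×10^11) = 3.617×10^-6 m⁴
I_req = 3.617×10^6 mm⁴
Solid circle: I = πd⁴/64  ⇒  d = (64I/π)^(1/4) = (64×3.617×10^6/π)^(1/4) = 92.6 mm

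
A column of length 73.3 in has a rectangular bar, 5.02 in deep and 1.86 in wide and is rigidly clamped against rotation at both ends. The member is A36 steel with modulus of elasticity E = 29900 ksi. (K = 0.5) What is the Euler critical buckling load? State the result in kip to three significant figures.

P_cr ≈ 591 kip

Buckling occurs about the weak axis: I_min = h·b³/12 with b = 1.86 in (the shorter side).
I_min = 5.02×1.86³/12 = 2.692 in⁴
Effective length L_e = K·L = 0.5 × 73.3 = 36.65 in
P_cr = π²EI / L_e² = π² × 29900×10³ × 2.692 / 36.65² = 5.914×10^5 lb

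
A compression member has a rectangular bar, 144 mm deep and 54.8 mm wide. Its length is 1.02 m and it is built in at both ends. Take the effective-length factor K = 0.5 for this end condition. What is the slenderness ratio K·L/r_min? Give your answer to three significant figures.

For a rectangle r_min = b/√12 = 54.8/√12 = 15.82 mm
L_e = K·L = 0.5 × 1.02 m = 0.5100 m = 510.00 mm
λ = L_e / r_min = 510.00 / 15.82 = 32.2

λ ≈ 32.2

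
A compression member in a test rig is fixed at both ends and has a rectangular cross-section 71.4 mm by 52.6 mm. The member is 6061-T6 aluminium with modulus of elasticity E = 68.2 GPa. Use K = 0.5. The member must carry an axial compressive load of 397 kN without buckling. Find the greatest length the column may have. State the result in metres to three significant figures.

L_max ≈ 2.42 m

Buckling occurs about the weak axis: I_min = h·b³/12 with b = 52.6 mm (the shorter side).
I_min = 71.4×52.6³/12 = 8.659×10^5 mm⁴
I = 8.659×10^-7 m⁴
At the buckling limit P_cr = P = 3.970×10^5 N
From P_cr = π²EI/(K·L)²:  L = (1/K)·√(π²EI/P_cr) = (1/0.5)·√(π²×6.82×10^10×8.659×10^-7/3.970×10^5)
L = 2.42 m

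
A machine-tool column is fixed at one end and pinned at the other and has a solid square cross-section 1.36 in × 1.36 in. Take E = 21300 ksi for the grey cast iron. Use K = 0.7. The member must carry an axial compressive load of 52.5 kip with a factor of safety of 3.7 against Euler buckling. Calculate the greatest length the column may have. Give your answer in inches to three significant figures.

L_max ≈ 25.1 in

I = a⁴/12 = 1.36⁴/12 = 0.2851 in⁴
Required critical load P_cr = n·P = 3.7 × 52.5 = 194.2 kip = 1.942×10^5 lb
From P_cr = π²EI/(K·L)²:  L = (1/K)·√(π²EI/P_cr) = (1/0.7)·√(π²×2.13×10^7×0.2851/1.942×10^5)
L = 25.1 in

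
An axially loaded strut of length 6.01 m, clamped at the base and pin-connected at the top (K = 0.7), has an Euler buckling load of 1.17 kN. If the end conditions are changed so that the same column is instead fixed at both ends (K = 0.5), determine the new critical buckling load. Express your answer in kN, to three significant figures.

P_cr ≈ 2.29 kN

P_cr ∝ 1/K², so P_cr,new = P_cr,old × (K_old/K_new)² = 1.17 × (0.7/0.5)²
= 1.17 × 1.960 = 2.29 kN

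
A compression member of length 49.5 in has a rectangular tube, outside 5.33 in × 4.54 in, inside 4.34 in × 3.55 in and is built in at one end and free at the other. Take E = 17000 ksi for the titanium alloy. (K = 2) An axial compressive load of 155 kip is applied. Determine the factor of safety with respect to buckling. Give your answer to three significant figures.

Weak-axis I_min = (h_o·b_o³ − h_i·b_i³)/12 with b_o = 4.54, b_i = 3.550 in (shorter outer/inner sides).
I_min = (5.33×4.54³ − 4.340×3.550³)/12 = 25.38 in⁴
Effective length L_e = K·L = 2 × 49.5 = 99.00 in
P_cr = π²EI / L_e² = π² × 17000×10³ × 25.38 / 99.00² = 4.345×10^5 lb
Factor of safety n = P_cr / P = 434.53 / 155 = 2.80

n ≈ 2.80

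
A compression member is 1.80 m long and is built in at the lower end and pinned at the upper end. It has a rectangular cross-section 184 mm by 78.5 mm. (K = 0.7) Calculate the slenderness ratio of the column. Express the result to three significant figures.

λ ≈ 55.6

For a rectangle r_min = b/√12 = 78.5/√12 = 22.66 mm
L_e = K·L = 0.7 × 1.80 m = 1.260 m = 1260.0 mm
λ = L_e / r_min = 1260.0 / 22.66 = 55.6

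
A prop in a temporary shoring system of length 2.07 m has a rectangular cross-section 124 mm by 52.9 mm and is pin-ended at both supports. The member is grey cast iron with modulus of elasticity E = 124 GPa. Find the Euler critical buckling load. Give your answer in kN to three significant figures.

P_cr ≈ 437 kN

Buckling occurs about the weak axis: I_min = h·b³/12 with b = 52.9 mm (the shorter side).
I_min = 124×52.9³/12 = 1.530×10^6 mm⁴
I = 1.530×10^6 mm⁴ = 1.530×10^-6 m⁴
Effective length L_e = K·L = 1 × 2.07 = 2.070 m
P_cr = π²EI / L_e² = π² × 124×10⁹ × 1.530×10^-6 / 2.070² = 4.369×10^5 N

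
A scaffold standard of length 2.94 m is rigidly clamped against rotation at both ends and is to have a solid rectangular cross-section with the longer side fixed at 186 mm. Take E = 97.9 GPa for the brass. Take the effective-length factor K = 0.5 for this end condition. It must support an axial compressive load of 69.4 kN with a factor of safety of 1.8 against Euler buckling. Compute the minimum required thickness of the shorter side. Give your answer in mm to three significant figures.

Required P_cr = n·P = 1.8 × 69.4 = 124.9 kN
L_e = K·L = 0.5 × 2.94 = 1.470 m
Required I = P_cr·L_e²/(π²E) = 1.249×10^5 × 1.470² / (π² × 9.79×10^10) = 2.794×10^-7 m⁴
I_req = 2.794×10^5 mm⁴
Rectangle, weak axis: I_min = h·b³/12 with h = 186 mm fixed  ⇒  b = (12I/h)^(1/3) = 26.2 mm

b ≈ 26.2 mm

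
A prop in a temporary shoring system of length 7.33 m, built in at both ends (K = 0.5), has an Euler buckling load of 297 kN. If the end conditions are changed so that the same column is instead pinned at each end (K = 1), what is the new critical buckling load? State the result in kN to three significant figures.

P_cr ≈ 74.2 kN

P_cr ∝ 1/K², so P_cr,new = P_cr,old × (K_old/K_new)² = 297 × (0.5/1)²
= 297 × 0.2500 = 74.2 kN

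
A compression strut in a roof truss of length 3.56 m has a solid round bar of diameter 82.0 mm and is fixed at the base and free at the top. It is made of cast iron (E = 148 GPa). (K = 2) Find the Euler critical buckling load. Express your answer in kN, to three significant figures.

P_cr ≈ 63.9 kN

I = πd⁴/64 = π×82.0⁴/64 = 2.219×10^6 mm⁴
I = 2.219×10^6 mm⁴ = 2.219×10^-6 m⁴
Effective length L_e = K·L = 2 × 3.56 = 7.120 m
P_cr = π²EI / L_e² = π² × 148×10⁹ × 2.219×10^-6 / 7.120² = 6.395×10^4 N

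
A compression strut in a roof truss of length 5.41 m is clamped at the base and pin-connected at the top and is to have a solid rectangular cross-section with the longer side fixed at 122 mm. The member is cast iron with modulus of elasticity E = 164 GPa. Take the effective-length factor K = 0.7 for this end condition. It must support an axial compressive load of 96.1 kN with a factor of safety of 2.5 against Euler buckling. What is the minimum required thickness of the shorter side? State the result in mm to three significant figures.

b ≈ 59.4 mm

Required P_cr = n·P = 2.5 × 96.1 = 240.2 kN
L_e = K·L = 0.7 × 5.41 = 3.787 m
Required I = P_cr·L_e²/(π²E) = 2.402×10^5 × 3.787² / (π² × 1.64×10^11) = 2.129×10^-6 m⁴
I_req = 2.129×10^6 mm⁴
Rectangle, weak axis: I_min = h·b³/12 with h = 122 mm fixed  ⇒  b = (12I/h)^(1/3) = 59.4 mm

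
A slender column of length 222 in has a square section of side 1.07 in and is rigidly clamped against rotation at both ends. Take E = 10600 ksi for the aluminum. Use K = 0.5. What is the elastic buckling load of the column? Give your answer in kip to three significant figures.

P_cr ≈ 0.927 kip

I = a⁴/12 = 1.07⁴/12 = 0.1092 in⁴
Effective length L_e = K·L = 0.5 × 222 = 111.0 in
P_cr = π²EI / L_e² = π² × 10600×10³ × 0.1092 / 111.0² = 927.5 lb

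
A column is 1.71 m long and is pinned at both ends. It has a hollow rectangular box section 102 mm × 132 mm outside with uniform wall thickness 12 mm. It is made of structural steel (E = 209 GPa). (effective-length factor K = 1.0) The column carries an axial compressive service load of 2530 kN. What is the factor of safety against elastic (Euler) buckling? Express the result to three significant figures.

n ≈ 2.06

Inner dimensions: h_i = 132 − 2×12 = 108.0 mm, b_i = 102 − 2×12 = 78.00 mm
Weak-axis I_min = (h_o·b_o³ − h_i·b_i³)/12 with b_o = 102, b_i = 78.00 mm (shorter outer/inner sides).
I_min = (132×102³ − 108.0×78.00³)/12 = 7.402×10^6 mm⁴
I = 7.402×10^6 mm⁴ = 7.402×10^-6 m⁴
Effective length L_e = K·L = 1 × 1.71 = 1.710 m
P_cr = π²EI / L_e² = π² × 209×10⁹ × 7.402×10^-6 / 1.710² = 5.222×10^6 N
Factor of safety n = P_cr / P = 5221.8 / 2530 = 2.06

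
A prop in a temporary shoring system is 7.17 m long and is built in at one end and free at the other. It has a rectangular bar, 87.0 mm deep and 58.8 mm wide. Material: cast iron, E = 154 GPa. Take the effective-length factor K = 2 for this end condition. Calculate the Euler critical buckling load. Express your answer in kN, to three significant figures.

P_cr ≈ 10.9 kN

Buckling occurs about the weak axis: I_min = h·b³/12 with b = 58.8 mm (the shorter side).
I_min = 87.0×58.8³/12 = 1.474×10^6 mm⁴
I = 1.474×10^6 mm⁴ = 1.474×10^-6 m⁴
Effective length L_e = K·L = 2 × 7.17 = 14.34 m
P_cr = π²EI / L_e² = π² × 154×10⁹ × 1.474×10^-6 / 14.34² = 1.089×10^4 N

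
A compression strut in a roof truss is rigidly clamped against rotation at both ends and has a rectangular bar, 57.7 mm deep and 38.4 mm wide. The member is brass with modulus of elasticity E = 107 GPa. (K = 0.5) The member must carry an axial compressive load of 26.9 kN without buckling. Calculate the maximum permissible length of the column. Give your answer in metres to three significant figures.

L_max ≈ 6.54 m

Buckling occurs about the weak axis: I_min = h·b³/12 with b = 38.4 mm (the shorter side).
I_min = 57.7×38.4³/12 = 2.723×10^5 mm⁴
I = 2.723×10^-7 m⁴
At the buckling limit P_cr = P = 2.690×10^4 N
From P_cr = π²EI/(K·L)²:  L = (1/K)·√(π²EI/P_cr) = (1/0.5)·√(π²×1.07×10^11×2.723×10^-7/2.690×10^4)
L = 6.54 m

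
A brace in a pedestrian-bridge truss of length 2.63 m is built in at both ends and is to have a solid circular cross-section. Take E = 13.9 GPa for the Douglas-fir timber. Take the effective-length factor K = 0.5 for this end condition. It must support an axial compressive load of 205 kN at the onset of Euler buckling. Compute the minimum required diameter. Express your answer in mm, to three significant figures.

L_e = K·L = 0.5 × 2.63 = 1.315 m
Required I = P_cr·L_e²/(π²E) = 2.050×10^5 × 1.315² / (π² × 1.39×10^10) = 2.584×10^-6 m⁴
I_req = 2.584×10^6 mm⁴
Solid circle: I = πd⁴/64  ⇒  d = (64I/π)^(1/4) = (64×2.584×10^6/π)^(1/4) = 85.2 mm

d ≈ 85.2 mm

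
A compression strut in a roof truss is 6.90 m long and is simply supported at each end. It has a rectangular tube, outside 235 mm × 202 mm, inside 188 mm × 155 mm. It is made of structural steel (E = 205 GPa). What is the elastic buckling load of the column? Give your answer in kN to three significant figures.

Weak-axis I_min = (h_o·b_o³ − h_i·b_i³)/12 with b_o = 202, b_i = 155.0 mm (shorter outer/inner sides).
I_min = (235×202³ − 188.0×155.0³)/12 = 1.031×10^8 mm⁴
I = 1.031×10^8 mm⁴ = 1.031×10^-4 m⁴
Effective length L_e = K·L = 1 × 6.90 = 6.900 m
P_cr = π²EI / L_e² = π² × 205×10⁹ × 1.031×10^-4 / 6.900² = 4.380×10^6 N

P_cr ≈ 4380 kN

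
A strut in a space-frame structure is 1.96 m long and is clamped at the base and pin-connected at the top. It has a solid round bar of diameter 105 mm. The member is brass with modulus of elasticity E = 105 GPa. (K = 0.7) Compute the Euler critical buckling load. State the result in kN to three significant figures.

P_cr ≈ 3280 kN

I = πd⁴/64 = π×105⁴/64 = 5.967×10^6 mm⁴
I = 5.967×10^6 mm⁴ = 5.967×10^-6 m⁴
Effective length L_e = K·L = 0.7 × 1.96 = 1.372 m
P_cr = π²EI / L_e² = π² × 105×10⁹ × 5.967×10^-6 / 1.372² = 3.285×10^6 N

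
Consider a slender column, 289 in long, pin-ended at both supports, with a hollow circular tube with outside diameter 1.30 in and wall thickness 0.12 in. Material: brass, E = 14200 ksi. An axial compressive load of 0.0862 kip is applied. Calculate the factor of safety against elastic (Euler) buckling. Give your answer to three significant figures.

Inner diameter d_i = 1.30 − 2×0.12 = 1.060 in
I = π(d_o⁴ − d_i⁴)/64 = π(1.30⁴ − 1.060⁴)/64 = 7.823×10^-2 in⁴
Effective length L_e = K·L = 1 × 289 = 289.0 in
P_cr = π²EI / L_e² = π² × 14200×10³ × 7.823×10^-2 / 289.0² = 131.3 lb
Factor of safety n = P_cr / P = 0.13126 / 0.0862 = 1.52

n ≈ 1.52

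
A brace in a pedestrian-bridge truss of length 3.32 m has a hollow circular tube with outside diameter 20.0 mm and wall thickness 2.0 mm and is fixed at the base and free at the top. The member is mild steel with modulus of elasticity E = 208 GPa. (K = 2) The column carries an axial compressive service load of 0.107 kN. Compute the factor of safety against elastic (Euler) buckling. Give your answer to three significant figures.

Inner diameter d_i = 20.0 − 2×2.0 = 16.00 mm
I = π(d_o⁴ − d_i⁴)/64 = π(20.0⁴ − 16.00⁴)/64 = 4.637×10^3 mm⁴
I = 4.637×10^3 mm⁴ = 4.637×10^-9 m⁴
Effective length L_e = K·L = 2 × 3.32 = 6.640 m
P_cr = π²EI / L_e² = π² × 208×10⁹ × 4.637×10^-9 / 6.640² = 215.9 N
Factor of safety n = P_cr / P = 0.21591 / 0.107 = 2.02

n ≈ 2.02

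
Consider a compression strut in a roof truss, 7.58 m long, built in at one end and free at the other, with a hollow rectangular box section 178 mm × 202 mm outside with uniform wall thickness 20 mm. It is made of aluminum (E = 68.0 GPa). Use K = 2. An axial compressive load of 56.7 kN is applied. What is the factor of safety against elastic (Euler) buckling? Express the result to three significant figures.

n ≈ 3.06

Inner dimensions: h_i = 202 − 2×20 = 162.0 mm, b_i = 178 − 2×20 = 138.0 mm
Weak-axis I_min = (h_o·b_o³ − h_i·b_i³)/12 with b_o = 178, b_i = 138.0 mm (shorter outer/inner sides).
I_min = (202×178³ − 162.0×138.0³)/12 = 5.946×10^7 mm⁴
I = 5.946×10^7 mm⁴ = 5.946×10^-5 m⁴
Effective length L_e = K·L = 2 × 7.58 = 15.16 m
P_cr = π²EI / L_e² = π² × 68.0×10⁹ × 5.946×10^-5 / 15.16² = 1.736×10^5 N
Factor of safety n = P_cr / P = 173.62 / 56.7 = 3.06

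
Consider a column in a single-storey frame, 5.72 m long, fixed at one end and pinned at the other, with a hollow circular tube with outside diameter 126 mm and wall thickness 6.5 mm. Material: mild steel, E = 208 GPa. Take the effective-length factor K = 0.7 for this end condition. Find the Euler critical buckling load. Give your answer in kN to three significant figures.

P_cr ≈ 559 kN

Inner diameter d_i = 126 − 2×6.5 = 113.0 mm
I = π(d_o⁴ − d_i⁴)/64 = π(126⁴ − 113.0⁴)/64 = 4.369×10^6 mm⁴
I = 4.369×10^6 mm⁴ = 4.369×10^-6 m⁴
Effective length L_e = K·L = 0.7 × 5.72 = 4.004 m
P_cr = π²EI / L_e² = π² × 208×10⁹ × 4.369×10^-6 / 4.004² = 5.594×10^5 N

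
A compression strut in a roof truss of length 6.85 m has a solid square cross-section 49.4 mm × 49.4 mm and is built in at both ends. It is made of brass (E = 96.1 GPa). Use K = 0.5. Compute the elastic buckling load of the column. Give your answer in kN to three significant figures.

P_cr ≈ 40.1 kN

I = a⁴/12 = 49.4⁴/12 = 4.963×10^5 mm⁴
I = 4.963×10^5 mm⁴ = 4.963×10^-7 m⁴
Effective length L_e = K·L = 0.5 × 6.85 = 3.425 m
P_cr = π²EI / L_e² = π² × 96.1×10⁹ × 4.963×10^-7 / 3.425² = 4.013×10^4 N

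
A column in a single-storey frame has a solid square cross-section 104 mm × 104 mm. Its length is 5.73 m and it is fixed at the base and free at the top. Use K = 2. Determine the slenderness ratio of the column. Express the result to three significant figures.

For a square r = a/√12 = 104/√12 = 30.02 mm
L_e = K·L = 2 × 5.73 m = 11.46 m = 11460 mm
λ = L_e / r_min = 11460 / 30.02 = 382

λ ≈ 382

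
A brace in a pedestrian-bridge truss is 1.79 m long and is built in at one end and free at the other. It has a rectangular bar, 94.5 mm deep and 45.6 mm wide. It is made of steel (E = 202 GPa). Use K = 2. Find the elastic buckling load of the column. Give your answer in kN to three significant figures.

P_cr ≈ 116 kN

Buckling occurs about the weak axis: I_min = h·b³/12 with b = 45.6 mm (the shorter side).
I_min = 94.5×45.6³/12 = 7.467×10^5 mm⁴
I = 7.467×10^5 mm⁴ = 7.467×10^-7 m⁴
Effective length L_e = K·L = 2 × 1.79 = 3.580 m
P_cr = π²EI / L_e² = π² × 202×10⁹ × 7.467×10^-7 / 3.580² = 1.162×10^5 N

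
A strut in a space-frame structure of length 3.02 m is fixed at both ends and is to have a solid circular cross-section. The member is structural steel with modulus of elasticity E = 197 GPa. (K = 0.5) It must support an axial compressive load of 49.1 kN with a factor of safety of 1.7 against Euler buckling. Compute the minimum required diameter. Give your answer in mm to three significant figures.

d ≈ 37.6 mm

Required P_cr = n·P = 1.7 × 49.1 = 83.47 kN
L_e = K·L = 0.5 × 3.02 = 1.510 m
Required I = P_cr·L_e²/(π²E) = 8.347×10^4 × 1.510² / (π² × 1.97×10^11) = 9.789×10^-8 m⁴
I_req = 9.789×10^4 mm⁴
Solid circle: I = πd⁴/64  ⇒  d = (64I/π)^(1/4) = (64×9.789×10^4/π)^(1/4) = 37.6 mm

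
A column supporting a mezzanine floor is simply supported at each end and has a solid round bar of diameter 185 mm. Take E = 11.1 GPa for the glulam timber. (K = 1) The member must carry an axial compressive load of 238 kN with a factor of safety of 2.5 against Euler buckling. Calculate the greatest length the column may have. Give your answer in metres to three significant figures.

I = πd⁴/64 = π×185⁴/64 = 5.750×10^7 mm⁴
I = 5.750×10^-5 m⁴
Required critical load P_cr = n·P = 2.5 × 238 = 595.0 kN = 5.950×10^5 N
From P_cr = π²EI/(K·L)²:  L = (1/K)·√(π²EI/P_cr) = (1/1)·√(π²×1.11×10^10×5.750×10^-5/5.950×10^5)
L = 3.25 m

L_max ≈ 3.25 m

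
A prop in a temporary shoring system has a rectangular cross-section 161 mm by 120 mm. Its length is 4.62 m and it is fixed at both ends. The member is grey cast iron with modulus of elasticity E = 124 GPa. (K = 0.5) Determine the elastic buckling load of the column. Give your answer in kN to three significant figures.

P_cr ≈ 5320 kN

Buckling occurs about the weak axis: I_min = h·b³/12 with b = 120 mm (the shorter side).
I_min = 161×120³/12 = 2.318×10^7 mm⁴
I = 2.318×10^7 mm⁴ = 2.318×10^-5 m⁴
Effective length L_e = K·L = 0.5 × 4.62 = 2.310 m
P_cr = π²EI / L_e² = π² × 124×10⁹ × 2.318×10^-5 / 2.310² = 5.317×10^6 N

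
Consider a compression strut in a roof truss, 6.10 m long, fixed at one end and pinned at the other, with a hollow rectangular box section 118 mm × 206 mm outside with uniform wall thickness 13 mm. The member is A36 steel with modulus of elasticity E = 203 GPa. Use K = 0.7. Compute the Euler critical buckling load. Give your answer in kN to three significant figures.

Inner dimensions: h_i = 206 − 2×13 = 180.0 mm, b_i = 118 − 2×13 = 92.00 mm
Weak-axis I_min = (h_o·b_o³ − h_i·b_i³)/12 with b_o = 118, b_i = 92.00 mm (shorter outer/inner sides).
I_min = (206×118³ − 180.0×92.00³)/12 = 1.653×10^7 mm⁴
I = 1.653×10^7 mm⁴ = 1.653×10^-5 m⁴
Effective length L_e = K·L = 0.7 × 6.10 = 4.270 m
P_cr = π²EI / L_e² = π² × 203×10⁹ × 1.653×10^-5 / 4.270² = 1.816×10^6 N

P_cr ≈ 1820 kN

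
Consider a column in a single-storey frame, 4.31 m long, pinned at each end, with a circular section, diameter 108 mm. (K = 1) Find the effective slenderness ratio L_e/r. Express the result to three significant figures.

λ ≈ 160

For a solid circle r = d/4 = 108/4 = 27.00 mm
L_e = K·L = 1 × 4.31 m = 4.310 m = 4310.0 mm
λ = L_e / r_min = 4310.0 / 27.00 = 160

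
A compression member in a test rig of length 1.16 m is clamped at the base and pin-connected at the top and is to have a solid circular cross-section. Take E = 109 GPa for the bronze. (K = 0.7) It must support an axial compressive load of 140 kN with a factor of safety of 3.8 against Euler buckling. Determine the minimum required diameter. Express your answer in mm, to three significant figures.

d ≈ 50.8 mm

Required P_cr = n·P = 3.8 × 140 = 532.0 kN
L_e = K·L = 0.7 × 1.16 = 0.8120 m
Required I = P_cr·L_e²/(π²E) = 5.320×10^5 × 0.8120² / (π² × 1.09×10^11) = 3.261×10^-7 m⁴
I_req = 3.261×10^5 mm⁴
Solid circle: I = πd⁴/64  ⇒  d = (64I/π)^(1/4) = (64×3.261×10^5/π)^(1/4) = 50.8 mm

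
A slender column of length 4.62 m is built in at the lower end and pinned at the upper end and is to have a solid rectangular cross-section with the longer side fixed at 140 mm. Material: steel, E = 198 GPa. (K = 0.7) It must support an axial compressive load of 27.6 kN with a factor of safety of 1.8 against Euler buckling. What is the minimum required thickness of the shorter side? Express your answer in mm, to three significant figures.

b ≈ 28.4 mm

Required P_cr = n·P = 1.8 × 27.6 = 49.68 kN
L_e = K·L = 0.7 × 4.62 = 3.234 m
Required I = P_cr·L_e²/(π²E) = 4.968×10^4 × 3.234² / (π² × 1.98×10^11) = 2.659×10^-7 m⁴
I_req = 2.659×10^5 mm⁴
Rectangle, weak axis: I_min = h·b³/12 with h = 140 mm fixed  ⇒  b = (12I/h)^(1/3) = 28.4 mm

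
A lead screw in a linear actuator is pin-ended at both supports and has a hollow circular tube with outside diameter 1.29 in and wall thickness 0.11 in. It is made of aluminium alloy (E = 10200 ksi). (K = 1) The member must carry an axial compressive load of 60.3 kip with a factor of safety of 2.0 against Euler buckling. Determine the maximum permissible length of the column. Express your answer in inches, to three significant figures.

Inner diameter d_i = 1.29 − 2×0.11 = 1.070 in
I = π(d_o⁴ − d_i⁴)/64 = π(1.29⁴ − 1.070⁴)/64 = 7.159×10^-2 in⁴
Required critical load P_cr = n·P = 2.0 × 60.3 = 120.6 kip = 1.206×10^5 lb
From P_cr = π²EI/(K·L)²:  L = (1/K)·√(π²EI/P_cr) = (1/1)·√(π²×1.02×10^7×7.159×10^-2/1.206×10^5)
L = 7.73 in

L_max ≈ 7.73 in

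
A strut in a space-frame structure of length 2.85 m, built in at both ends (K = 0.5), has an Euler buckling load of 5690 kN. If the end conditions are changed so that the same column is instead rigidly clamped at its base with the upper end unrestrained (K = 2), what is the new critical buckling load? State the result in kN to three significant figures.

P_cr ≈ 356 kN

P_cr ∝ 1/K², so P_cr,new = P_cr,old × (K_old/K_new)² = 5690 × (0.5/2)²
= 5690 × 0.06250 = 356 kN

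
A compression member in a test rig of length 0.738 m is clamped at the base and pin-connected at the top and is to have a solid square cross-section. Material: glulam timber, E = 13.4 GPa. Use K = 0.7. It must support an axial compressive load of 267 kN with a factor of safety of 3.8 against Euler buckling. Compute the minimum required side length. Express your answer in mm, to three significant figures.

a ≈ 70.4 mm

Required P_cr = n·P = 3.8 × 267 = 1015 kN
L_e = K·L = 0.7 × 0.738 = 0.5166 m
Required I = P_cr·L_e²/(π²E) = 1.015×10^6 × 0.5166² / (π² × 1.34×10^10) = 2.047×10^-6 m⁴
I_req = 2.047×10^6 mm⁴
Solid square: I = a⁴/12  ⇒  a = (12I)^(1/4) = (12×2.047×10^6)^(1/4) = 70.4 mm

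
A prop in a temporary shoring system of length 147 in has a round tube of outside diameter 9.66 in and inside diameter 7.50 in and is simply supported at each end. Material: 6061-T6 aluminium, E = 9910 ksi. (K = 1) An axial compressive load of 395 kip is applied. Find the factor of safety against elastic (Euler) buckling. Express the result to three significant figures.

d_o = 9.66 in, d_i = 7.50 in
I = π(d_o⁴ − d_i⁴)/64 = π(9.66⁴ − 7.500⁴)/64 = 272.1 in⁴
Effective length L_e = K·L = 1 × 147 = 147.0 in
P_cr = π²EI / L_e² = π² × 9910×10³ × 272.1 / 147.0² = 1.232×10^6 lb
Factor of safety n = P_cr / P = 1231.7 / 395 = 3.12

n ≈ 3.12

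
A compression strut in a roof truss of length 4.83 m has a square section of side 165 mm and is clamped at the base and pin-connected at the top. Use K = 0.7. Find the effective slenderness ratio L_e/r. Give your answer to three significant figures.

λ ≈ 71.0

I = a⁴/12 = 165⁴/12 = 6.177×10^7 mm⁴
A = 2.723×10^4 mm²;  r_min = √(I/A) = √(6.177×10^7/2.723×10^4) = 47.63 mm
L_e = K·L = 0.7 × 4.83 m = 3.381 m = 3381.0 mm
λ = L_e / r_min = 3381.0 / 47.63 = 71.0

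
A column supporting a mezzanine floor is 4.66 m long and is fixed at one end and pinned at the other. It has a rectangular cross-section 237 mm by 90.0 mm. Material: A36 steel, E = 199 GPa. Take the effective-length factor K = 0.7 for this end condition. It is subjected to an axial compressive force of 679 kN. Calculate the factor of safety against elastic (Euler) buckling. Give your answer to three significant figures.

Buckling occurs about the weak axis: I_min = h·b³/12 with b = 90.0 mm (the shorter side).
I_min = 237×90.0³/12 = 1.440×10^7 mm⁴
I = 1.440×10^7 mm⁴ = 1.440×10^-5 m⁴
Effective length L_e = K·L = 0.7 × 4.66 = 3.262 m
P_cr = π²EI / L_e² = π² × 199×10⁹ × 1.440×10^-5 / 3.262² = 2.658×10^6 N
Factor of safety n = P_cr / P = 2657.5 / 679 = 3.91

n ≈ 3.91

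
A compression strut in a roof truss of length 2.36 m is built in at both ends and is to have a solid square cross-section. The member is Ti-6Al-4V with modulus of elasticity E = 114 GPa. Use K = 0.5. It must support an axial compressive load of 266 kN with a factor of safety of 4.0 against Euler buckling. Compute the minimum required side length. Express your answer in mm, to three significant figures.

a ≈ 63.0 mm

Required P_cr = n·P = 4.0 × 266 = 1064 kN
L_e = K·L = 0.5 × 2.36 = 1.180 m
Required I = P_cr·L_e²/(π²E) = 1.064×10^6 × 1.180² / (π² × 1.14×10^11) = 1.317×10^-6 m⁴
I_req = 1.317×10^6 mm⁴
Solid square: I = a⁴/12  ⇒  a = (12I)^(1/4) = (12×1.317×10^6)^(1/4) = 63.0 mm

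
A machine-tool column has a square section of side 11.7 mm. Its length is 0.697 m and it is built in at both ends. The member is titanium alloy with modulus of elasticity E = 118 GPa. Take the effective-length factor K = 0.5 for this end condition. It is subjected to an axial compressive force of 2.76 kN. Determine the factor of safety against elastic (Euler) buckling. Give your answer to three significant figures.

I = a⁴/12 = 11.7⁴/12 = 1.562×10^3 mm⁴
I = 1.562×10^3 mm⁴ = 1.562×10^-9 m⁴
Effective length L_e = K·L = 0.5 × 0.697 = 0.3485 m
P_cr = π²EI / L_e² = π² × 118×10⁹ × 1.562×10^-9 / 0.3485² = 1.497×10^4 N
Factor of safety n = P_cr / P = 14.974 / 2.76 = 5.43

n ≈ 5.43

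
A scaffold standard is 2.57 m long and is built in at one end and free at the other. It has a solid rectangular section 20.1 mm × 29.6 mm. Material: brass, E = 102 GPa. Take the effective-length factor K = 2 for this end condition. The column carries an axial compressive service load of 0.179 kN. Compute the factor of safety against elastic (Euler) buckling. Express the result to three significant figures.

n ≈ 4.26

Buckling occurs about the weak axis: I_min = h·b³/12 with b = 20.1 mm (the shorter side).
I_min = 29.6×20.1³/12 = 2.003×10^4 mm⁴
I = 2.003×10^4 mm⁴ = 2.003×10^-8 m⁴
Effective length L_e = K·L = 2 × 2.57 = 5.140 m
P_cr = π²EI / L_e² = π² × 102×10⁹ × 2.003×10^-8 / 5.140² = 763.3 N
Factor of safety n = P_cr / P = 0.76326 / 0.179 = 4.26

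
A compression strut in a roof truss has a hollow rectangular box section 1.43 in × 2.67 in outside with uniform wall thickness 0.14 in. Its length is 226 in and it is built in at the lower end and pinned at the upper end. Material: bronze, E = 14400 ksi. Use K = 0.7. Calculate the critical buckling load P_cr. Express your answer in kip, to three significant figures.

Inner dimensions: h_i = 2.67 − 2×0.14 = 2.390 in, b_i = 1.43 − 2×0.14 = 1.150 in
Weak-axis I_min = (h_o·b_o³ − h_i·b_i³)/12 with b_o = 1.43, b_i = 1.150 in (shorter outer/inner sides).
I_min = (2.67×1.43³ − 2.390×1.150³)/12 = 0.3477 in⁴
Effective length L_e = K·L = 0.7 × 226 = 158.2 in
P_cr = π²EI / L_e² = π² × 14400×10³ × 0.3477 / 158.2² = 1.975×10^3 lb

P_cr ≈ 1.97 kip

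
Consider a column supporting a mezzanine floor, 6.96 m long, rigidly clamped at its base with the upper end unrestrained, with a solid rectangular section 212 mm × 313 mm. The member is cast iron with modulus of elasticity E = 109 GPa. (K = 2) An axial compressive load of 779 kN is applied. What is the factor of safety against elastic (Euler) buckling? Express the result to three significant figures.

n ≈ 1.77

Buckling occurs about the weak axis: I_min = h·b³/12 with b = 212 mm (the shorter side).
I_min = 313×212³/12 = 2.485×10^8 mm⁴
I = 2.485×10^8 mm⁴ = 2.485×10^-4 m⁴
Effective length L_e = K·L = 2 × 6.96 = 13.92 m
P_cr = π²EI / L_e² = π² × 109×10⁹ × 2.485×10^-4 / 13.92² = 1.380×10^6 N
Factor of safety n = P_cr / P = 1379.8 / 779 = 1.77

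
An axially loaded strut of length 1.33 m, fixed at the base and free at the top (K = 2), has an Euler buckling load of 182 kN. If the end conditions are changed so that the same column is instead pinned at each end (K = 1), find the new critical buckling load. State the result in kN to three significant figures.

P_cr ≈ 728 kN

P_cr ∝ 1/K², so P_cr,new = P_cr,old × (K_old/K_new)² = 182 × (2/1)²
= 182 × 4.000 = 728 kN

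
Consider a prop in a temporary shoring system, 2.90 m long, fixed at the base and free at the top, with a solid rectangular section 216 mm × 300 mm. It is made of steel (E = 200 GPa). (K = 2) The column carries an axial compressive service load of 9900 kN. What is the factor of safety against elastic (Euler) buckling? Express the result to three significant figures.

n ≈ 1.49

Buckling occurs about the weak axis: I_min = h·b³/12 with b = 216 mm (the shorter side).
I_min = 300×216³/12 = 2.519×10^8 mm⁴
I = 2.519×10^8 mm⁴ = 2.519×10^-4 m⁴
Effective length L_e = K·L = 2 × 2.90 = 5.800 m
P_cr = π²EI / L_e² = π² × 200×10⁹ × 2.519×10^-4 / 5.800² = 1.478×10^7 N
Factor of safety n = P_cr / P = 14783 / 9900 = 1.49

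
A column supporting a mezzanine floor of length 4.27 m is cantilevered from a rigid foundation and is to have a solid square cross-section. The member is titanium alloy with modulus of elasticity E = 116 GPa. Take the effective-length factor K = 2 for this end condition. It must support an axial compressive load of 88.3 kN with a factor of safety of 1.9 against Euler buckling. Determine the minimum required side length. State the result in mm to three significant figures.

Required P_cr = n·P = 1.9 × 88.3 = 167.8 kN
L_e = K·L = 2 × 4.27 = 8.540 m
Required I = P_cr·L_e²/(π²E) = 1.678×10^5 × 8.540² / (π² × 1.16×10^11) = 1.069×10^-5 m⁴
I_req = 1.069×10^7 mm⁴
Solid square: I = a⁴/12  ⇒  a = (12I)^(1/4) = (12×1.069×10^7)^(1/4) = 106 mm

a ≈ 106 mm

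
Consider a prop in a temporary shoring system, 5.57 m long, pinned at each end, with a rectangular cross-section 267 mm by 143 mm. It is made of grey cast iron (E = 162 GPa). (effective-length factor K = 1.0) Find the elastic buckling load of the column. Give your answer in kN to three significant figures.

Buckling occurs about the weak axis: I_min = h·b³/12 with b = 143 mm (the shorter side).
I_min = 267×143³/12 = 6.506×10^7 mm⁴
I = 6.506×10^7 mm⁴ = 6.506×10^-5 m⁴
Effective length L_e = K·L = 1 × 5.57 = 5.570 m
P_cr = π²EI / L_e² = π² × 162×10⁹ × 6.506×10^-5 / 5.570² = 3.353×10^6 N

P_cr ≈ 3350 kN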